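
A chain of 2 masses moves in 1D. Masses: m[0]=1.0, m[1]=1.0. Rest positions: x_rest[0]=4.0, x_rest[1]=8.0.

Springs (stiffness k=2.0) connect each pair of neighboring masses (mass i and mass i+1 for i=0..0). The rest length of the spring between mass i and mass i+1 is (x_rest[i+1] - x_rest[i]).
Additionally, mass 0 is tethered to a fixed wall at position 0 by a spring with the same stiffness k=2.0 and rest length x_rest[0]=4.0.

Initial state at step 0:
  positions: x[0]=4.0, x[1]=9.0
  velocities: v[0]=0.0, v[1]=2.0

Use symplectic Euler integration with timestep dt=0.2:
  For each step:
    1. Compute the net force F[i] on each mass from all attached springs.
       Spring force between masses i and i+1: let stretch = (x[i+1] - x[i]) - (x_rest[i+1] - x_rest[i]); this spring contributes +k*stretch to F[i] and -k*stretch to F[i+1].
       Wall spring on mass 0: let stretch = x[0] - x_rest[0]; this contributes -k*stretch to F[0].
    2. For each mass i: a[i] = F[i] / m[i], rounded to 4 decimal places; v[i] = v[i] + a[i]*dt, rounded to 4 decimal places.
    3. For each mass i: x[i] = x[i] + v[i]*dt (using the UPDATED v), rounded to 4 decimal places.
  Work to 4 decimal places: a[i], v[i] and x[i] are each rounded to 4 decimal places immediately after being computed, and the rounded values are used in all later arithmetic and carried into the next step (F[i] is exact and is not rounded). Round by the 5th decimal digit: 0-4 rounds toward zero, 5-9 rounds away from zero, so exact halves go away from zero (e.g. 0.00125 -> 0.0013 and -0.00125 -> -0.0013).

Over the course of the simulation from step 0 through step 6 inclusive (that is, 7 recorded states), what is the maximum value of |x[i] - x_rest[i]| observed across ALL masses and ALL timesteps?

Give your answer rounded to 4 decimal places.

Step 0: x=[4.0000 9.0000] v=[0.0000 2.0000]
Step 1: x=[4.0800 9.3200] v=[0.4000 1.6000]
Step 2: x=[4.2528 9.5408] v=[0.8640 1.1040]
Step 3: x=[4.5084 9.6586] v=[1.2781 0.5888]
Step 4: x=[4.8154 9.6843] v=[1.5348 0.1287]
Step 5: x=[5.1266 9.6405] v=[1.5562 -0.2189]
Step 6: x=[5.3888 9.5556] v=[1.3111 -0.4245]
Max displacement = 1.6843

Answer: 1.6843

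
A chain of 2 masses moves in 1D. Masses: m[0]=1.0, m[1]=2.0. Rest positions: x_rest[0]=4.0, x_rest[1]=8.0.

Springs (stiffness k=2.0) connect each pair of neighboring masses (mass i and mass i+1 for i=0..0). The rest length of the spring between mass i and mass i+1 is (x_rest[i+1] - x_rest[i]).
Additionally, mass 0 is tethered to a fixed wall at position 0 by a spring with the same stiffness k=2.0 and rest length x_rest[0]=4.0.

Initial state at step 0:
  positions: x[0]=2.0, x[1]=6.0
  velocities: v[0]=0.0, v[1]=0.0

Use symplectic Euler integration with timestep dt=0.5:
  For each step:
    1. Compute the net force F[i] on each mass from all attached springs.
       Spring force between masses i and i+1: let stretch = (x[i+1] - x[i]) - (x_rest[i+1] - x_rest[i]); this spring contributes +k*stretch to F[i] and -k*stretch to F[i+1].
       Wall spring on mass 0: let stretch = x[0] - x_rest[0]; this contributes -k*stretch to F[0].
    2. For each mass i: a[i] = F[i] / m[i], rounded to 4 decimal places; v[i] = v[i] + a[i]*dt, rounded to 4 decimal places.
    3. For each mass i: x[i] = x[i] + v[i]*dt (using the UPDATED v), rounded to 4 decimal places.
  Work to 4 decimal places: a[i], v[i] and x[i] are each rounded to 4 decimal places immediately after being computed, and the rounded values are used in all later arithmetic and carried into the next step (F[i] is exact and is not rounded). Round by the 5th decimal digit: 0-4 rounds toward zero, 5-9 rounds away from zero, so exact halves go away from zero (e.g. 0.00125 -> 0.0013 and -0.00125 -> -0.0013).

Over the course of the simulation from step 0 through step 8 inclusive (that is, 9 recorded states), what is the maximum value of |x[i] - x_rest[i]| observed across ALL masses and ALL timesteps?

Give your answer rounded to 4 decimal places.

Answer: 2.0840

Derivation:
Step 0: x=[2.0000 6.0000] v=[0.0000 0.0000]
Step 1: x=[3.0000 6.0000] v=[2.0000 0.0000]
Step 2: x=[4.0000 6.2500] v=[2.0000 0.5000]
Step 3: x=[4.1250 6.9375] v=[0.2500 1.3750]
Step 4: x=[3.5938 7.9219] v=[-1.0625 1.9688]
Step 5: x=[3.4297 8.8243] v=[-0.3282 1.8048]
Step 6: x=[4.2481 9.3781] v=[1.6367 1.1075]
Step 7: x=[5.5074 9.6494] v=[2.5186 0.5425]
Step 8: x=[6.0840 9.8852] v=[1.1532 0.4715]
Max displacement = 2.0840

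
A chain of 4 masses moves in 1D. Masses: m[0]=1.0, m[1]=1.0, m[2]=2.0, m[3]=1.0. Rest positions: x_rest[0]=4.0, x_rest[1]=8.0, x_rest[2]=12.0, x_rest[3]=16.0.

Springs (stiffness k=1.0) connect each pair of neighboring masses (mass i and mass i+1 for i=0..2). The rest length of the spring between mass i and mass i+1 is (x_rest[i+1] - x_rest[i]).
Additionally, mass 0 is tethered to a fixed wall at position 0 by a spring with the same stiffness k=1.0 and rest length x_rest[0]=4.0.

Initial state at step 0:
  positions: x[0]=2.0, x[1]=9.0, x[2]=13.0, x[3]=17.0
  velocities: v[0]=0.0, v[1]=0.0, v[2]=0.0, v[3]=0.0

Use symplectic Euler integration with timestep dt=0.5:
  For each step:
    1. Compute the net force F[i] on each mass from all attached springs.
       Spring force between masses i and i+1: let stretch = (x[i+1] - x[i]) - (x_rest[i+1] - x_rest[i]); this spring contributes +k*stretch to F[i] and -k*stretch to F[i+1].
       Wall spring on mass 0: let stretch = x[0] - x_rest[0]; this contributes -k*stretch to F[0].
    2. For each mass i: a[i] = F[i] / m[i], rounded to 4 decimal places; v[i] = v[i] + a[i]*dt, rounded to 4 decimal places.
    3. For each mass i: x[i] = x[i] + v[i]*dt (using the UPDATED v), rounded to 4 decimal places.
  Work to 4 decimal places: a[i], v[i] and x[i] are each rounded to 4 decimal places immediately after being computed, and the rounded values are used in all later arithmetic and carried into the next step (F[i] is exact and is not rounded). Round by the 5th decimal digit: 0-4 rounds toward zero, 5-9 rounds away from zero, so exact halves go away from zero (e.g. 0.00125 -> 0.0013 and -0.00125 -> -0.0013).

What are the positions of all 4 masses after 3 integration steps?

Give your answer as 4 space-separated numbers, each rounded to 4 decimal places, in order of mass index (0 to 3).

Answer: 6.0157 7.3672 12.6407 16.9766

Derivation:
Step 0: x=[2.0000 9.0000 13.0000 17.0000] v=[0.0000 0.0000 0.0000 0.0000]
Step 1: x=[3.2500 8.2500 13.0000 17.0000] v=[2.5000 -1.5000 0.0000 0.0000]
Step 2: x=[4.9375 7.4375 12.9063 17.0000] v=[3.3750 -1.6250 -0.1875 0.0000]
Step 3: x=[6.0157 7.3672 12.6407 16.9766] v=[2.1563 -0.1406 -0.5313 -0.0469]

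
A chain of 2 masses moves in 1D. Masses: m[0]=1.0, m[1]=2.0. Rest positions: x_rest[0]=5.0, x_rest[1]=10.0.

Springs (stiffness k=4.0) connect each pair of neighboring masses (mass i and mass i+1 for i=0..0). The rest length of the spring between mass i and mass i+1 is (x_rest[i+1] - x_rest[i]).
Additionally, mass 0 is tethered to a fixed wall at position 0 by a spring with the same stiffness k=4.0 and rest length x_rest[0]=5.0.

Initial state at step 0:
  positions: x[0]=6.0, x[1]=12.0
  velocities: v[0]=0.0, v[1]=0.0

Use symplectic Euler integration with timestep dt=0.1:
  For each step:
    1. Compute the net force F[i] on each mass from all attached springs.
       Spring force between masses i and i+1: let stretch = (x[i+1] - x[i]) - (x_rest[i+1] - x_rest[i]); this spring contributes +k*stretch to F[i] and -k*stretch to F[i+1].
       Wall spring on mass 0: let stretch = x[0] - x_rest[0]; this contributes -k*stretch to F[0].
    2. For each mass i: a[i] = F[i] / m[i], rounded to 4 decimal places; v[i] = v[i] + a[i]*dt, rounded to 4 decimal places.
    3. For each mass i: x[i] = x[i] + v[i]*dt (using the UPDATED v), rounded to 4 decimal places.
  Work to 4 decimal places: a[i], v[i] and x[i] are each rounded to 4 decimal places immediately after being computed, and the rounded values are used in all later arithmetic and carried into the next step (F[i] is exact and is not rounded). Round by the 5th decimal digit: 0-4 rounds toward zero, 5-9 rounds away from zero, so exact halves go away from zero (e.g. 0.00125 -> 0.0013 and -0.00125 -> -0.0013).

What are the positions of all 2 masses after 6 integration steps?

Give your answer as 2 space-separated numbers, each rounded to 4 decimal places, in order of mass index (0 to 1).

Answer: 5.9504 11.6061

Derivation:
Step 0: x=[6.0000 12.0000] v=[0.0000 0.0000]
Step 1: x=[6.0000 11.9800] v=[0.0000 -0.2000]
Step 2: x=[5.9992 11.9404] v=[-0.0080 -0.3960]
Step 3: x=[5.9961 11.8820] v=[-0.0312 -0.5842]
Step 4: x=[5.9886 11.8059] v=[-0.0753 -0.7614]
Step 5: x=[5.9742 11.7134] v=[-0.1438 -0.9249]
Step 6: x=[5.9504 11.6061] v=[-0.2378 -1.0727]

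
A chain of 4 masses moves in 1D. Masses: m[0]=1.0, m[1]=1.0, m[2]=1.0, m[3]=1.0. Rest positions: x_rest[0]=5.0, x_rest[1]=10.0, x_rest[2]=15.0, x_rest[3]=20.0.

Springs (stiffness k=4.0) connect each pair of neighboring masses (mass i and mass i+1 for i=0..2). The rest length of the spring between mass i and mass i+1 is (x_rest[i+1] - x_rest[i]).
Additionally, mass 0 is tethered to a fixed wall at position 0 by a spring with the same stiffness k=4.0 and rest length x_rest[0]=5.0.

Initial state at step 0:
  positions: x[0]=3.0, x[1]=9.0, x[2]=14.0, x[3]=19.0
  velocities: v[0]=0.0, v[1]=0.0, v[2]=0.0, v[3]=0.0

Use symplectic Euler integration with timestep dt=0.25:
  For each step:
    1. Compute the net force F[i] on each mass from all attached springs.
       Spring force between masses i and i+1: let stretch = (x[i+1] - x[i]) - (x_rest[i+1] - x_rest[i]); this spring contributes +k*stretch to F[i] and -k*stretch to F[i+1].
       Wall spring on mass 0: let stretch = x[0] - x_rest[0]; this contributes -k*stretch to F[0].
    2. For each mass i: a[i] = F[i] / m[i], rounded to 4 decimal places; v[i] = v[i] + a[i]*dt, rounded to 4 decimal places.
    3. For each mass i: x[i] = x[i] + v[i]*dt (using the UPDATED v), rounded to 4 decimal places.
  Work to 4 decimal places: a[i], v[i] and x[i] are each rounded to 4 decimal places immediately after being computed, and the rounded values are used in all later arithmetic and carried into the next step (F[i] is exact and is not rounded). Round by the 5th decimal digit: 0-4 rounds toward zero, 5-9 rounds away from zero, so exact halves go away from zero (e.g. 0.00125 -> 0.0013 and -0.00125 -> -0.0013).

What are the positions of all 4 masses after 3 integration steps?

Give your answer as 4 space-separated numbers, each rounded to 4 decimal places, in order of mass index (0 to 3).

Step 0: x=[3.0000 9.0000 14.0000 19.0000] v=[0.0000 0.0000 0.0000 0.0000]
Step 1: x=[3.7500 8.7500 14.0000 19.0000] v=[3.0000 -1.0000 0.0000 0.0000]
Step 2: x=[4.8125 8.5625 13.9375 19.0000] v=[4.2500 -0.7500 -0.2500 0.0000]
Step 3: x=[5.6094 8.7813 13.7969 18.9844] v=[3.1875 0.8750 -0.5625 -0.0625]

Answer: 5.6094 8.7813 13.7969 18.9844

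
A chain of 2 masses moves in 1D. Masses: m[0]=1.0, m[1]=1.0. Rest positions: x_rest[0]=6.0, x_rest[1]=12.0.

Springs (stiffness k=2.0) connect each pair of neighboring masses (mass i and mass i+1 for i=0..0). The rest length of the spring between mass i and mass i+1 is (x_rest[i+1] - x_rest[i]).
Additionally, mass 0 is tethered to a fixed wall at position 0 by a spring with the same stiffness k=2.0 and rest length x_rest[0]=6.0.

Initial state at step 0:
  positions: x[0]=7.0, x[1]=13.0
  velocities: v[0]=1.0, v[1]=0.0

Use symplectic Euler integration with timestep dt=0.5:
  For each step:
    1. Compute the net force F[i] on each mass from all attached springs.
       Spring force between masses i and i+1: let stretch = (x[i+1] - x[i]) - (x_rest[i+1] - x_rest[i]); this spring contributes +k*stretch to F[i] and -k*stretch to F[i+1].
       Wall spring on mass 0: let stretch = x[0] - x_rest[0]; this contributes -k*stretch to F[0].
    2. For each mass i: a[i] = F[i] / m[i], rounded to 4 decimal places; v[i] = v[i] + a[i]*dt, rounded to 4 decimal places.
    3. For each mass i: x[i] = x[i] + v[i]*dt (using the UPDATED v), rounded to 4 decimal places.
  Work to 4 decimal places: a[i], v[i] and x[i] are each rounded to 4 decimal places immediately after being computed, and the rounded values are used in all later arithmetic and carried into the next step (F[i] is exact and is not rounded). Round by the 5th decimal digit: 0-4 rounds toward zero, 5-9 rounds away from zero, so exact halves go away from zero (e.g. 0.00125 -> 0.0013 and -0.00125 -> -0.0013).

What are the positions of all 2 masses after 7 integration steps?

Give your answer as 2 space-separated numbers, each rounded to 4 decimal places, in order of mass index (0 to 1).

Answer: 5.2657 10.8594

Derivation:
Step 0: x=[7.0000 13.0000] v=[1.0000 0.0000]
Step 1: x=[7.0000 13.0000] v=[0.0000 0.0000]
Step 2: x=[6.5000 13.0000] v=[-1.0000 0.0000]
Step 3: x=[6.0000 12.7500] v=[-1.0000 -0.5000]
Step 4: x=[5.8750 12.1250] v=[-0.2500 -1.2500]
Step 5: x=[5.9375 11.3750] v=[0.1250 -1.5000]
Step 6: x=[5.7500 10.9063] v=[-0.3750 -0.9375]
Step 7: x=[5.2657 10.8594] v=[-0.9687 -0.0938]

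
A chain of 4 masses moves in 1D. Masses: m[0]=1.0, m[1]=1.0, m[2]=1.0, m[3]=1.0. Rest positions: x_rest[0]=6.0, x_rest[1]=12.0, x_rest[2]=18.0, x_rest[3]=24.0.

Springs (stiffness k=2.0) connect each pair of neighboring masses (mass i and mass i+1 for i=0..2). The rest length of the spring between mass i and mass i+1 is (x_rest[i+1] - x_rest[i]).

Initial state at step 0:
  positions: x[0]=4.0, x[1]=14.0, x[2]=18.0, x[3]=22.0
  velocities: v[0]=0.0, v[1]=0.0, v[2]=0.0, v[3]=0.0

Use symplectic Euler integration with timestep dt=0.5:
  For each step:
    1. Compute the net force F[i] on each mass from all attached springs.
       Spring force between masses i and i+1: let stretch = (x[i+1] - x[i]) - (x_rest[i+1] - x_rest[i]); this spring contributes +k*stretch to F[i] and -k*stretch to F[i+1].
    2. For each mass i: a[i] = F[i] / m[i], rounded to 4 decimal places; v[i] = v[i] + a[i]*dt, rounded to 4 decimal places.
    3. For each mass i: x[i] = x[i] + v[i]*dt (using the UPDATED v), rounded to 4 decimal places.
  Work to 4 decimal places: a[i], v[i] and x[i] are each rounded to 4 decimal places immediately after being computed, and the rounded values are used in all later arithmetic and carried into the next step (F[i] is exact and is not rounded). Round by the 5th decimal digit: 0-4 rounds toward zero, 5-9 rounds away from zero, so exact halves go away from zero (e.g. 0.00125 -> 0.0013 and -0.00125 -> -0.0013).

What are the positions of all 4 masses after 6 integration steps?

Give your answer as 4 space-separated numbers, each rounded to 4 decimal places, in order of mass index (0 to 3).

Answer: 4.1250 11.7500 20.2500 21.8750

Derivation:
Step 0: x=[4.0000 14.0000 18.0000 22.0000] v=[0.0000 0.0000 0.0000 0.0000]
Step 1: x=[6.0000 11.0000 18.0000 23.0000] v=[4.0000 -6.0000 0.0000 2.0000]
Step 2: x=[7.5000 9.0000 17.0000 24.5000] v=[3.0000 -4.0000 -2.0000 3.0000]
Step 3: x=[6.7500 10.2500 15.7500 25.2500] v=[-1.5000 2.5000 -2.5000 1.5000]
Step 4: x=[4.7500 12.5000 16.5000 24.2500] v=[-4.0000 4.5000 1.5000 -2.0000]
Step 5: x=[3.6250 12.8750 19.1250 22.3750] v=[-2.2500 0.7500 5.2500 -3.7500]
Step 6: x=[4.1250 11.7500 20.2500 21.8750] v=[1.0000 -2.2500 2.2500 -1.0000]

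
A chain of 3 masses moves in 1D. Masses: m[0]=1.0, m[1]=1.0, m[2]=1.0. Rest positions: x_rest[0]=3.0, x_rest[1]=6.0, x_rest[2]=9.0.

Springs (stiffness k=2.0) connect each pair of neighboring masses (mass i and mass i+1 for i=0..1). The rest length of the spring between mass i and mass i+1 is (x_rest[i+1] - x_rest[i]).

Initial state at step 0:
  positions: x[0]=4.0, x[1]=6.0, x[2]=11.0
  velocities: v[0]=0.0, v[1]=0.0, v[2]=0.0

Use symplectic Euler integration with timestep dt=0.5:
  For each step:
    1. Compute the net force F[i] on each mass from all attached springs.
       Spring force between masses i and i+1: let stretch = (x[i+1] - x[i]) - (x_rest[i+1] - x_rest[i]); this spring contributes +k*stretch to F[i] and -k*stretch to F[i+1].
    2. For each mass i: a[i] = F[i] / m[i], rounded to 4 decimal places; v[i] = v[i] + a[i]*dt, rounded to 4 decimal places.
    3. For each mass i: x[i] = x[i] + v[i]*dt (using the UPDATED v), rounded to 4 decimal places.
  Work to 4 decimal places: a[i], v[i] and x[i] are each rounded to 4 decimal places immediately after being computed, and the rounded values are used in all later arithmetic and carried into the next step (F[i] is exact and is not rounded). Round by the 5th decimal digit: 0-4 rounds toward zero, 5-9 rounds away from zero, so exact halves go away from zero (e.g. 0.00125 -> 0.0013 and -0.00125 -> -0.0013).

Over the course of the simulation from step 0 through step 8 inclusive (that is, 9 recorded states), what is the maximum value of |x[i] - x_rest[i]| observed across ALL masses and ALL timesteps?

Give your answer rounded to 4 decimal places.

Answer: 2.2500

Derivation:
Step 0: x=[4.0000 6.0000 11.0000] v=[0.0000 0.0000 0.0000]
Step 1: x=[3.5000 7.5000 10.0000] v=[-1.0000 3.0000 -2.0000]
Step 2: x=[3.5000 8.2500 9.2500] v=[0.0000 1.5000 -1.5000]
Step 3: x=[4.3750 7.1250 9.5000] v=[1.7500 -2.2500 0.5000]
Step 4: x=[5.1250 5.8125 10.0625] v=[1.5000 -2.6250 1.1250]
Step 5: x=[4.7188 6.2813 10.0000] v=[-0.8125 0.9375 -0.1250]
Step 6: x=[3.5938 7.8282 9.5782] v=[-2.2500 3.0937 -0.8437]
Step 7: x=[3.0860 8.1329 9.7814] v=[-1.0156 0.6093 0.4063]
Step 8: x=[3.6017 6.7384 10.6603] v=[1.0313 -2.7891 1.7578]
Max displacement = 2.2500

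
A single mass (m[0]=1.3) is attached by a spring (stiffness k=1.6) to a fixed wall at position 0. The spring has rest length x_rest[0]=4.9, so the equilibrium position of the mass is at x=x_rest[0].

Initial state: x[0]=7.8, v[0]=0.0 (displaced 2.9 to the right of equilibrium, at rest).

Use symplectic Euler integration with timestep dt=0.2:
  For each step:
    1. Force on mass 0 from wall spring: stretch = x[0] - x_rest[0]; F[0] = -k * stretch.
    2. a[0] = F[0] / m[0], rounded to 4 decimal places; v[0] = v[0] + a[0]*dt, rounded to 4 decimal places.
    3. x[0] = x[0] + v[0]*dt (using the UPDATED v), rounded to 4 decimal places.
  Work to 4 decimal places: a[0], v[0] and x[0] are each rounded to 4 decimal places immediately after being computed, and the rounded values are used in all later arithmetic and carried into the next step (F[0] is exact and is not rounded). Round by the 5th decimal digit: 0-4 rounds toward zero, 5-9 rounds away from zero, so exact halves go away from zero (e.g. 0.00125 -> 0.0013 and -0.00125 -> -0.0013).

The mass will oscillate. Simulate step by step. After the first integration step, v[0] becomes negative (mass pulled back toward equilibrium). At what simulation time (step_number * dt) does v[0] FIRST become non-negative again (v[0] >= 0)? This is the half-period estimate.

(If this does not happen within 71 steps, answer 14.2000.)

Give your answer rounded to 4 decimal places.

Step 0: x=[7.8000] v=[0.0000]
Step 1: x=[7.6572] v=[-0.7138]
Step 2: x=[7.3787] v=[-1.3925]
Step 3: x=[6.9782] v=[-2.0026]
Step 4: x=[6.4754] v=[-2.5142]
Step 5: x=[5.8950] v=[-2.9020]
Step 6: x=[5.2656] v=[-3.1469]
Step 7: x=[4.6182] v=[-3.2369]
Step 8: x=[3.9847] v=[-3.1675]
Step 9: x=[3.3963] v=[-2.9422]
Step 10: x=[2.8819] v=[-2.5721]
Step 11: x=[2.4668] v=[-2.0753]
Step 12: x=[2.1715] v=[-1.4764]
Step 13: x=[2.0105] v=[-0.8048]
Step 14: x=[1.9918] v=[-0.0935]
Step 15: x=[2.1163] v=[0.6224]
First v>=0 after going negative at step 15, time=3.0000

Answer: 3.0000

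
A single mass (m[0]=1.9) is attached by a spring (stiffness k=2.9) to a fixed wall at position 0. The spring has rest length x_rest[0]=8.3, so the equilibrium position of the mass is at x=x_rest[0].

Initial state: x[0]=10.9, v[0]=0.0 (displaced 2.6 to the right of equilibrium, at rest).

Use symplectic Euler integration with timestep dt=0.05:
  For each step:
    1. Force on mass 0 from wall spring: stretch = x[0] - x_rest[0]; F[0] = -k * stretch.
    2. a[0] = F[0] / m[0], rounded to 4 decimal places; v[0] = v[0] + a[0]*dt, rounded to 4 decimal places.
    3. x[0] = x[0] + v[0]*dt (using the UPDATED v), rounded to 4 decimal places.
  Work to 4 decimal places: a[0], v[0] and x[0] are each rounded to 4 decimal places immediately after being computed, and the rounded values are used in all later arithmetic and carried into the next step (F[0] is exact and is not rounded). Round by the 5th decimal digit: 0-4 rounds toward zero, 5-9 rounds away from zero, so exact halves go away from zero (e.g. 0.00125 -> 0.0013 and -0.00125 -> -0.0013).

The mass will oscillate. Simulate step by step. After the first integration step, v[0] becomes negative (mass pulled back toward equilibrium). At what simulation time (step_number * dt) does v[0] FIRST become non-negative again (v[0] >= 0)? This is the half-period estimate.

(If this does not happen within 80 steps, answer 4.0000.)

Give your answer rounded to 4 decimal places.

Answer: 2.5500

Derivation:
Step 0: x=[10.9000] v=[0.0000]
Step 1: x=[10.8901] v=[-0.1984]
Step 2: x=[10.8703] v=[-0.3961]
Step 3: x=[10.8407] v=[-0.5923]
Step 4: x=[10.8014] v=[-0.7862]
Step 5: x=[10.7525] v=[-0.9771]
Step 6: x=[10.6943] v=[-1.1643]
Step 7: x=[10.6270] v=[-1.3470]
Step 8: x=[10.5508] v=[-1.5246]
Step 9: x=[10.4660] v=[-1.6964]
Step 10: x=[10.3729] v=[-1.8617]
Step 11: x=[10.2719] v=[-2.0199]
Step 12: x=[10.1634] v=[-2.1704]
Step 13: x=[10.0478] v=[-2.3126]
Step 14: x=[9.9255] v=[-2.4460]
Step 15: x=[9.7970] v=[-2.5701]
Step 16: x=[9.6628] v=[-2.6843]
Step 17: x=[9.5234] v=[-2.7883]
Step 18: x=[9.3793] v=[-2.8817]
Step 19: x=[9.2311] v=[-2.9641]
Step 20: x=[9.0793] v=[-3.0352]
Step 21: x=[8.9246] v=[-3.0947]
Step 22: x=[8.7675] v=[-3.1424]
Step 23: x=[8.6086] v=[-3.1781]
Step 24: x=[8.4485] v=[-3.2017]
Step 25: x=[8.2879] v=[-3.2130]
Step 26: x=[8.1273] v=[-3.2121]
Step 27: x=[7.9674] v=[-3.1989]
Step 28: x=[7.8087] v=[-3.1735]
Step 29: x=[7.6519] v=[-3.1360]
Step 30: x=[7.4976] v=[-3.0865]
Step 31: x=[7.3463] v=[-3.0253]
Step 32: x=[7.1987] v=[-2.9525]
Step 33: x=[7.0553] v=[-2.8685]
Step 34: x=[6.9166] v=[-2.7735]
Step 35: x=[6.7832] v=[-2.6679]
Step 36: x=[6.6556] v=[-2.5521]
Step 37: x=[6.5343] v=[-2.4266]
Step 38: x=[6.4197] v=[-2.2919]
Step 39: x=[6.3123] v=[-2.1484]
Step 40: x=[6.2125] v=[-1.9967]
Step 41: x=[6.1206] v=[-1.8374]
Step 42: x=[6.0370] v=[-1.6711]
Step 43: x=[5.9621] v=[-1.4984]
Step 44: x=[5.8961] v=[-1.3200]
Step 45: x=[5.8393] v=[-1.1365]
Step 46: x=[5.7919] v=[-0.9487]
Step 47: x=[5.7540] v=[-0.7573]
Step 48: x=[5.7259] v=[-0.5630]
Step 49: x=[5.7076] v=[-0.3666]
Step 50: x=[5.6992] v=[-0.1688]
Step 51: x=[5.7007] v=[0.0297]
First v>=0 after going negative at step 51, time=2.5500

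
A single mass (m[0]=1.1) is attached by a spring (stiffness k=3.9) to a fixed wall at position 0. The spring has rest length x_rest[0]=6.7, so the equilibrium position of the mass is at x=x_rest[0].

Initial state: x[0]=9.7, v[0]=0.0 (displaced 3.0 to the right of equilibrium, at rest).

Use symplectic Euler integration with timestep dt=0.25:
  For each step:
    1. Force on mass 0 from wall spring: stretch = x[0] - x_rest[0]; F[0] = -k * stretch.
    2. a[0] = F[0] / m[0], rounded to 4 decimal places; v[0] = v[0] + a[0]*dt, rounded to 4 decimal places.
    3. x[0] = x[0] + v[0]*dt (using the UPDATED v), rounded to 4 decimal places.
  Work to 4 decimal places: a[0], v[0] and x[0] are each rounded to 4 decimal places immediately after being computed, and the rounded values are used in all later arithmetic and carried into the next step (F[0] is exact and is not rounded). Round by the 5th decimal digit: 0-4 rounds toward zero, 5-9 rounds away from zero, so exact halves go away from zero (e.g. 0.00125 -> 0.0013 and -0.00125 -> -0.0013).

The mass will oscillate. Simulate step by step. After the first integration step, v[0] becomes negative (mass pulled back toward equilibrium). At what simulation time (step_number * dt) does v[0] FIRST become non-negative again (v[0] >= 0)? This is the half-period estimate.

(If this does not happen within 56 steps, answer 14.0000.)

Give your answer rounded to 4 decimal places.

Step 0: x=[9.7000] v=[0.0000]
Step 1: x=[9.0352] v=[-2.6591]
Step 2: x=[7.8530] v=[-4.7289]
Step 3: x=[6.4153] v=[-5.7509]
Step 4: x=[5.0407] v=[-5.4986]
Step 5: x=[4.0337] v=[-4.0279]
Step 6: x=[3.6176] v=[-1.6646]
Step 7: x=[3.8845] v=[1.0675]
First v>=0 after going negative at step 7, time=1.7500

Answer: 1.7500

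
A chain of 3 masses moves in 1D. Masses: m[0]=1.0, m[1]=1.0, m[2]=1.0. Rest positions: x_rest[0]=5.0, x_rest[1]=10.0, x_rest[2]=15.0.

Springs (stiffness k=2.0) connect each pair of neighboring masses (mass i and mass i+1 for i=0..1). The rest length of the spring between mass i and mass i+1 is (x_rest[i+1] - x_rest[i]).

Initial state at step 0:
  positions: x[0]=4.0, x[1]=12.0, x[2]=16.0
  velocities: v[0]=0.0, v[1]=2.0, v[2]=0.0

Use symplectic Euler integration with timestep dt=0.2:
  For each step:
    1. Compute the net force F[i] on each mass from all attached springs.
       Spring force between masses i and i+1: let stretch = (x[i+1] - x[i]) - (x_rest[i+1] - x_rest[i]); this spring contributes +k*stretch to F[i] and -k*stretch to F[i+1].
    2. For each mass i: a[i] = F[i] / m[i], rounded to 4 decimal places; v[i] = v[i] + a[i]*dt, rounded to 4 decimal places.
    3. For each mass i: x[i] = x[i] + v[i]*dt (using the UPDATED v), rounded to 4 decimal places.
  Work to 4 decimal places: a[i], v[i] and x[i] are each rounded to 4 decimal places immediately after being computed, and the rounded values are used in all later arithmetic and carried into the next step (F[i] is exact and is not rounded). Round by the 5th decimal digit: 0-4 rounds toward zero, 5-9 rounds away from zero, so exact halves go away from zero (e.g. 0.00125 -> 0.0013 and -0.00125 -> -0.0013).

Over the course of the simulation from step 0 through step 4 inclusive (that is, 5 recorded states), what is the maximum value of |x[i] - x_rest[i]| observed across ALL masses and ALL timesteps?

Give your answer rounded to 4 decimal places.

Answer: 2.0800

Derivation:
Step 0: x=[4.0000 12.0000 16.0000] v=[0.0000 2.0000 0.0000]
Step 1: x=[4.2400 12.0800 16.0800] v=[1.2000 0.4000 0.4000]
Step 2: x=[4.7072 11.8528 16.2400] v=[2.3360 -1.1360 0.8000]
Step 3: x=[5.3460 11.4049 16.4490] v=[3.1942 -2.2394 1.0451]
Step 4: x=[6.0696 10.8758 16.6545] v=[3.6178 -2.6453 1.0275]
Max displacement = 2.0800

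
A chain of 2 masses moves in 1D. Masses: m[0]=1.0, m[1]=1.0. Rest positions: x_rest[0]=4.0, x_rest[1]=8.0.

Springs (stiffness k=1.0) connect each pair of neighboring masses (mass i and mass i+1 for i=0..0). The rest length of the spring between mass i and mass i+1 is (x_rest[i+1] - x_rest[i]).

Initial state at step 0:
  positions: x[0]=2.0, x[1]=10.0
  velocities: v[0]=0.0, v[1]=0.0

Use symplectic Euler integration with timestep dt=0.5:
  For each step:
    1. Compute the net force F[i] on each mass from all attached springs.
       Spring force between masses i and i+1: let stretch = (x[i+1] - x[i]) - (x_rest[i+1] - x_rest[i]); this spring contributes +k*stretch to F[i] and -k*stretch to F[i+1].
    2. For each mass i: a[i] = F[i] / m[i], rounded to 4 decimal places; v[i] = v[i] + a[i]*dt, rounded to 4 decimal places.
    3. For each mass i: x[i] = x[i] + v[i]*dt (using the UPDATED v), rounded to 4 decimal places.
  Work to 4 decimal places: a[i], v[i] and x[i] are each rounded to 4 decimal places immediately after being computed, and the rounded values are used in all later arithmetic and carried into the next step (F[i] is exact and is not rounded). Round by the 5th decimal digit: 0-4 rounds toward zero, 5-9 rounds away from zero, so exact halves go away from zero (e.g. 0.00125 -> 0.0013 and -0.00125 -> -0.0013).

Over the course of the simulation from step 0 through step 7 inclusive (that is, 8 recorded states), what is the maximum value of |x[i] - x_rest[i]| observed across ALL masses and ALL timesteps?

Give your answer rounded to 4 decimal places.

Answer: 2.1250

Derivation:
Step 0: x=[2.0000 10.0000] v=[0.0000 0.0000]
Step 1: x=[3.0000 9.0000] v=[2.0000 -2.0000]
Step 2: x=[4.5000 7.5000] v=[3.0000 -3.0000]
Step 3: x=[5.7500 6.2500] v=[2.5000 -2.5000]
Step 4: x=[6.1250 5.8750] v=[0.7500 -0.7500]
Step 5: x=[5.4375 6.5625] v=[-1.3750 1.3750]
Step 6: x=[4.0313 7.9688] v=[-2.8125 2.8125]
Step 7: x=[2.6094 9.3907] v=[-2.8438 2.8438]
Max displacement = 2.1250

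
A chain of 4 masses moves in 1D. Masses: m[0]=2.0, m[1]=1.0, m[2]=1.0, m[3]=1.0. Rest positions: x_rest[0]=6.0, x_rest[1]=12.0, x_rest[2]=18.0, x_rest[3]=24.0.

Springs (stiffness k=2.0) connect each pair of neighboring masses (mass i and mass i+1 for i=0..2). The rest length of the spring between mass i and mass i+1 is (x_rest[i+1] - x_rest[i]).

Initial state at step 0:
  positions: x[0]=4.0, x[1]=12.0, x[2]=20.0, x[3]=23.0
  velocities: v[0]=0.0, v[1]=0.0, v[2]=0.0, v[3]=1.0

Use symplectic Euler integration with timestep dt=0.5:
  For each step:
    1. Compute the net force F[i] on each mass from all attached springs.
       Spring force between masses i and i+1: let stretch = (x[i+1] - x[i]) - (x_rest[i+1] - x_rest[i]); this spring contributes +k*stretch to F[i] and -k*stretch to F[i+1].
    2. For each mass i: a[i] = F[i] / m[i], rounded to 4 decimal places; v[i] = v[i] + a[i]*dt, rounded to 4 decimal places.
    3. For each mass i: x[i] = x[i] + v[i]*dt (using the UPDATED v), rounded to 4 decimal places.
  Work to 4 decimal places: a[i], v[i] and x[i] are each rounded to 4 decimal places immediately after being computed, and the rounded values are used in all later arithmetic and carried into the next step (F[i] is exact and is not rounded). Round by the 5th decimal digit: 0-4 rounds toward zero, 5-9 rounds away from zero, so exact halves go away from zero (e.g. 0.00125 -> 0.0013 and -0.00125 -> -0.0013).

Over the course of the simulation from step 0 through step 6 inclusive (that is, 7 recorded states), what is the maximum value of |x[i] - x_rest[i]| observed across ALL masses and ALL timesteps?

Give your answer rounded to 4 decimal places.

Answer: 2.9855

Derivation:
Step 0: x=[4.0000 12.0000 20.0000 23.0000] v=[0.0000 0.0000 0.0000 1.0000]
Step 1: x=[4.5000 12.0000 17.5000 25.0000] v=[1.0000 0.0000 -5.0000 4.0000]
Step 2: x=[5.3750 11.0000 16.0000 26.2500] v=[1.7500 -2.0000 -3.0000 2.5000]
Step 3: x=[6.1563 9.6875 17.1250 25.3750] v=[1.5625 -2.6250 2.2500 -1.7500]
Step 4: x=[6.3204 10.3282 18.6563 23.3750] v=[0.3281 1.2813 3.0625 -4.0000]
Step 5: x=[5.9864 13.1290 18.3829 22.0157] v=[-0.6680 5.6016 -0.5469 -2.7187]
Step 6: x=[5.9381 14.9855 17.2989 21.8400] v=[-0.0967 3.7129 -2.1680 -0.3515]
Max displacement = 2.9855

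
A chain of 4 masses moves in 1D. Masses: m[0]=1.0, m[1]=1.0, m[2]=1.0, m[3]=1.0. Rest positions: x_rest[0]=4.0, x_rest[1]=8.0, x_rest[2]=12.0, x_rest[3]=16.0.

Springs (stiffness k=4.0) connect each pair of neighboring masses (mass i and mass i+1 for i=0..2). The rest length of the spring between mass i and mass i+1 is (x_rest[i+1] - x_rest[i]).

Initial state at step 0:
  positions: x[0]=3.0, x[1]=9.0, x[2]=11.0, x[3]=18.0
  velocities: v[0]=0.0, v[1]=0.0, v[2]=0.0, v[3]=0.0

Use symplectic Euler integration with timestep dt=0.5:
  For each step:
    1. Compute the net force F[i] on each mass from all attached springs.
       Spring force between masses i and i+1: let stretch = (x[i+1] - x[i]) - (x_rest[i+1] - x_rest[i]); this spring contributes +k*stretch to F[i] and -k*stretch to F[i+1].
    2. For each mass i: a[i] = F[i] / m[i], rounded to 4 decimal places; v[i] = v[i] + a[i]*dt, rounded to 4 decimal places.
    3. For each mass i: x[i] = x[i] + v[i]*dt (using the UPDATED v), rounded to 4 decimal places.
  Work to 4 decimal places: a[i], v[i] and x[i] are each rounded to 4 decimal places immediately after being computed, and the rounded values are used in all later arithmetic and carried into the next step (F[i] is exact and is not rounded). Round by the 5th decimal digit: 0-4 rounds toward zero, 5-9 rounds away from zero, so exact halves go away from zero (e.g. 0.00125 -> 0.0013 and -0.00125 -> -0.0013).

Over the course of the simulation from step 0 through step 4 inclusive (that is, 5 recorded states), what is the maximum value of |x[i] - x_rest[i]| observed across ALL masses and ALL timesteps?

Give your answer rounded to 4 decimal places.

Step 0: x=[3.0000 9.0000 11.0000 18.0000] v=[0.0000 0.0000 0.0000 0.0000]
Step 1: x=[5.0000 5.0000 16.0000 15.0000] v=[4.0000 -8.0000 10.0000 -6.0000]
Step 2: x=[3.0000 12.0000 9.0000 17.0000] v=[-4.0000 14.0000 -14.0000 4.0000]
Step 3: x=[6.0000 7.0000 13.0000 15.0000] v=[6.0000 -10.0000 8.0000 -4.0000]
Step 4: x=[6.0000 7.0000 13.0000 15.0000] v=[0.0000 0.0000 0.0000 0.0000]
Max displacement = 4.0000

Answer: 4.0000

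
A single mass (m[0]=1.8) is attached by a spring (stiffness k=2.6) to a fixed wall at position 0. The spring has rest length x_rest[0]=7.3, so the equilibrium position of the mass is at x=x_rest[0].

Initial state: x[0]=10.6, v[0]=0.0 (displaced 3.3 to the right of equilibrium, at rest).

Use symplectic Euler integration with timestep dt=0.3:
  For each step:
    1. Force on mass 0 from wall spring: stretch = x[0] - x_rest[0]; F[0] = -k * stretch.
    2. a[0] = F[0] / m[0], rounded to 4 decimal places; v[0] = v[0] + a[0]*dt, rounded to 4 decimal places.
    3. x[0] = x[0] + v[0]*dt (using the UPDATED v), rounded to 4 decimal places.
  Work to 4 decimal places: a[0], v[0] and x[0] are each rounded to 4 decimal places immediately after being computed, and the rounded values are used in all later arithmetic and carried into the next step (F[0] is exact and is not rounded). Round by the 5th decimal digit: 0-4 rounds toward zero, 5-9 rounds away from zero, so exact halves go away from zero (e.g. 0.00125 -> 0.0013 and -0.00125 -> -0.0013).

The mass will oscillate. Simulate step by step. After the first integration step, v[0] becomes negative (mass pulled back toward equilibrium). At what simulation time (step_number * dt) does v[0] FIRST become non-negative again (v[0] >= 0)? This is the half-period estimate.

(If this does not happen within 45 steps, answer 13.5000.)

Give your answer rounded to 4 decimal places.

Answer: 2.7000

Derivation:
Step 0: x=[10.6000] v=[0.0000]
Step 1: x=[10.1710] v=[-1.4300]
Step 2: x=[9.3688] v=[-2.6741]
Step 3: x=[8.2976] v=[-3.5706]
Step 4: x=[7.0967] v=[-4.0029]
Step 5: x=[5.9223] v=[-3.9148]
Step 6: x=[4.9270] v=[-3.3178]
Step 7: x=[4.2402] v=[-2.2895]
Step 8: x=[3.9511] v=[-0.9636]
Step 9: x=[4.0974] v=[0.4876]
First v>=0 after going negative at step 9, time=2.7000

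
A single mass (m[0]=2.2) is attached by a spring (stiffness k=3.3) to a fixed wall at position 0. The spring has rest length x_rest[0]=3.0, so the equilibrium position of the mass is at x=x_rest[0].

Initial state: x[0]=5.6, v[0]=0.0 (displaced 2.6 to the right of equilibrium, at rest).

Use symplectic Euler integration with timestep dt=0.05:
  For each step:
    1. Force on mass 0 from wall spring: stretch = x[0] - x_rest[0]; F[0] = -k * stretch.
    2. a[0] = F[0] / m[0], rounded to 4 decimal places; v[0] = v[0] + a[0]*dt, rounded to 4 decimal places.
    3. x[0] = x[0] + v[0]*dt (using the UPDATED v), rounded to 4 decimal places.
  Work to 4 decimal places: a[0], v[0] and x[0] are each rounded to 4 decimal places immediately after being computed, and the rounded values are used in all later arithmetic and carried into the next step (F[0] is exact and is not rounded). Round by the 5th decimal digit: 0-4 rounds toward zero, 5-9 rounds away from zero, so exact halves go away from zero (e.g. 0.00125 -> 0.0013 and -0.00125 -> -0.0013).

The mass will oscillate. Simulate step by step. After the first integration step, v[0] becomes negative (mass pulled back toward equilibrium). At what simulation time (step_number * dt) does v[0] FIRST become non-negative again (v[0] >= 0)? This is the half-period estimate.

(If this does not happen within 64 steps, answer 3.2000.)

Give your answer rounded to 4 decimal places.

Step 0: x=[5.6000] v=[0.0000]
Step 1: x=[5.5903] v=[-0.1950]
Step 2: x=[5.5708] v=[-0.3893]
Step 3: x=[5.5417] v=[-0.5821]
Step 4: x=[5.5031] v=[-0.7727]
Step 5: x=[5.4551] v=[-0.9604]
Step 6: x=[5.3979] v=[-1.1445]
Step 7: x=[5.3317] v=[-1.3243]
Step 8: x=[5.2567] v=[-1.4992]
Step 9: x=[5.1733] v=[-1.6685]
Step 10: x=[5.0817] v=[-1.8315]
Step 11: x=[4.9823] v=[-1.9876]
Step 12: x=[4.8755] v=[-2.1363]
Step 13: x=[4.7617] v=[-2.2770]
Step 14: x=[4.6412] v=[-2.4091]
Step 15: x=[4.5146] v=[-2.5322]
Step 16: x=[4.3823] v=[-2.6458]
Step 17: x=[4.2448] v=[-2.7495]
Step 18: x=[4.1027] v=[-2.8429]
Step 19: x=[3.9564] v=[-2.9256]
Step 20: x=[3.8065] v=[-2.9973]
Step 21: x=[3.6536] v=[-3.0578]
Step 22: x=[3.4983] v=[-3.1068]
Step 23: x=[3.3411] v=[-3.1442]
Step 24: x=[3.1826] v=[-3.1698]
Step 25: x=[3.0234] v=[-3.1835]
Step 26: x=[2.8641] v=[-3.1853]
Step 27: x=[2.7053] v=[-3.1751]
Step 28: x=[2.5477] v=[-3.1530]
Step 29: x=[2.3917] v=[-3.1191]
Step 30: x=[2.2380] v=[-3.0735]
Step 31: x=[2.0872] v=[-3.0164]
Step 32: x=[1.9398] v=[-2.9479]
Step 33: x=[1.7964] v=[-2.8684]
Step 34: x=[1.6575] v=[-2.7781]
Step 35: x=[1.5236] v=[-2.6774]
Step 36: x=[1.3953] v=[-2.5667]
Step 37: x=[1.2730] v=[-2.4463]
Step 38: x=[1.1572] v=[-2.3168]
Step 39: x=[1.0483] v=[-2.1786]
Step 40: x=[0.9467] v=[-2.0322]
Step 41: x=[0.8528] v=[-1.8782]
Step 42: x=[0.7669] v=[-1.7172]
Step 43: x=[0.6894] v=[-1.5497]
Step 44: x=[0.6206] v=[-1.3764]
Step 45: x=[0.5607] v=[-1.1979]
Step 46: x=[0.5100] v=[-1.0150]
Step 47: x=[0.4686] v=[-0.8283]
Step 48: x=[0.4367] v=[-0.6384]
Step 49: x=[0.4144] v=[-0.4462]
Step 50: x=[0.4018] v=[-0.2523]
Step 51: x=[0.3989] v=[-0.0574]
Step 52: x=[0.4058] v=[0.1377]
First v>=0 after going negative at step 52, time=2.6000

Answer: 2.6000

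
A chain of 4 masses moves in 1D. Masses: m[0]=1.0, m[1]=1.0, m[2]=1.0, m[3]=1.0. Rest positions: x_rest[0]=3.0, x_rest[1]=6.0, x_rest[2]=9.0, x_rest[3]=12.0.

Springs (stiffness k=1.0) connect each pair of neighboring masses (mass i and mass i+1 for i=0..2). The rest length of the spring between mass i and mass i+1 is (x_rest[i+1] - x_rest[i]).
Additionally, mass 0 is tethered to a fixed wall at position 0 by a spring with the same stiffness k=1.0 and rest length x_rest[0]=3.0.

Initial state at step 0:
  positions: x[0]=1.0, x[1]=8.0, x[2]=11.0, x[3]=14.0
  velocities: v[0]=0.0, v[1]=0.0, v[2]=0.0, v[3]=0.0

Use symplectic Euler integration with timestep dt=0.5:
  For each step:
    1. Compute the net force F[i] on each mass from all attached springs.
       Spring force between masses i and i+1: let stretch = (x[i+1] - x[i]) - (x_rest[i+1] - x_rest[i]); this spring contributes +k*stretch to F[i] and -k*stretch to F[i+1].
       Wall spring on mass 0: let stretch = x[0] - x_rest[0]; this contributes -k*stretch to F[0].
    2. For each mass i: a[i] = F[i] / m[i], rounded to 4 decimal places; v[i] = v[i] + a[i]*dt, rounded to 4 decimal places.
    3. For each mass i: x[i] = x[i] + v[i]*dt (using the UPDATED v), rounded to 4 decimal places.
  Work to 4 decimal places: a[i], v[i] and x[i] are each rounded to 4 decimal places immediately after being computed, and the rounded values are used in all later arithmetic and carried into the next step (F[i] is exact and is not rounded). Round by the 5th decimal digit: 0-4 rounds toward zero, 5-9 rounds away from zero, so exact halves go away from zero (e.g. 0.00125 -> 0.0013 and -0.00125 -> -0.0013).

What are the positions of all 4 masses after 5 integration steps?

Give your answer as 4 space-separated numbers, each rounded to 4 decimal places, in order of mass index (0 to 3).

Answer: 4.1367 7.8400 8.8731 13.0450

Derivation:
Step 0: x=[1.0000 8.0000 11.0000 14.0000] v=[0.0000 0.0000 0.0000 0.0000]
Step 1: x=[2.5000 7.0000 11.0000 14.0000] v=[3.0000 -2.0000 0.0000 0.0000]
Step 2: x=[4.5000 5.8750 10.7500 14.0000] v=[4.0000 -2.2500 -0.5000 0.0000]
Step 3: x=[5.7188 5.6250 10.0938 13.9375] v=[2.4375 -0.5000 -1.3125 -0.1250]
Step 4: x=[5.4844 6.5157 9.2813 13.6641] v=[-0.4688 1.7813 -1.6251 -0.5469]
Step 5: x=[4.1367 7.8400 8.8731 13.0450] v=[-2.6954 2.6485 -0.8165 -1.2383]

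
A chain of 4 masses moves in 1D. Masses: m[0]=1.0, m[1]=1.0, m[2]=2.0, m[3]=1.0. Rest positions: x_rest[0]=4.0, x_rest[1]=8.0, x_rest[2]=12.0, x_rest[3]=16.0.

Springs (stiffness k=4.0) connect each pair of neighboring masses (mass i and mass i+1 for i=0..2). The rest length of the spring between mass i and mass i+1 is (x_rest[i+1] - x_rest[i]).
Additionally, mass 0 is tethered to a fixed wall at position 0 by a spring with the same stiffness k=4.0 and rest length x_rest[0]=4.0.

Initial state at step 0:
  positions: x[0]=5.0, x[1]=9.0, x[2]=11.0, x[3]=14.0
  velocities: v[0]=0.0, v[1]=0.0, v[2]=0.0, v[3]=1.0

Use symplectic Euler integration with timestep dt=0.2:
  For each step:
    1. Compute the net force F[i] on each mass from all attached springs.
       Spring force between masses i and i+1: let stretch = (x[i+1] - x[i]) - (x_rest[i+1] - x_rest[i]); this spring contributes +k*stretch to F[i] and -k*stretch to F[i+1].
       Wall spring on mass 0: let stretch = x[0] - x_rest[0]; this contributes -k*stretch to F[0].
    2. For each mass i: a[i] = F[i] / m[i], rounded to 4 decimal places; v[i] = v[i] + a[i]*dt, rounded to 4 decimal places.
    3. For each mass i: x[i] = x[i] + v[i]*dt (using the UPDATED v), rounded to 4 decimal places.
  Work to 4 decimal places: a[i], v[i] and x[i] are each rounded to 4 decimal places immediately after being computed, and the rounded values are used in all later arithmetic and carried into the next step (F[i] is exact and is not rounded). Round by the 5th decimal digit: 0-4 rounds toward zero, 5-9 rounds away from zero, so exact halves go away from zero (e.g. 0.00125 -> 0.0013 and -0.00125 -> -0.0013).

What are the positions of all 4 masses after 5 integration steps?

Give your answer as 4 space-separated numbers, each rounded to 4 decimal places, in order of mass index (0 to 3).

Answer: 2.9213 6.5829 11.7780 16.4168

Derivation:
Step 0: x=[5.0000 9.0000 11.0000 14.0000] v=[0.0000 0.0000 0.0000 1.0000]
Step 1: x=[4.8400 8.6800 11.0800 14.3600] v=[-0.8000 -1.6000 0.4000 1.8000]
Step 2: x=[4.5200 8.1296 11.2304 14.8352] v=[-1.6000 -2.7520 0.7520 2.3760]
Step 3: x=[4.0543 7.4978 11.4211 15.3736] v=[-2.3283 -3.1590 0.9536 2.6922]
Step 4: x=[3.4909 6.9428 11.6142 15.9196] v=[-2.8169 -2.7752 0.9653 2.7302]
Step 5: x=[2.9213 6.5829 11.7780 16.4168] v=[-2.8481 -1.7996 0.8189 2.4859]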